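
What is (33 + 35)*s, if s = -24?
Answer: -1632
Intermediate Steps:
(33 + 35)*s = (33 + 35)*(-24) = 68*(-24) = -1632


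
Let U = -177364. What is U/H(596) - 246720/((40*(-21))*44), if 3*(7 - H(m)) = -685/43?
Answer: -440235095/30569 ≈ -14401.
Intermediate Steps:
H(m) = 1588/129 (H(m) = 7 - (-685)/(3*43) = 7 - ⅓*(-685/43) = 7 + 685/129 = 1588/129)
U/H(596) - 246720/((40*(-21))*44) = -177364/1588/129 - 246720/((40*(-21))*44) = -177364*129/1588 - 246720/((-840*44)) = -5719989/397 - 246720/(-36960) = -5719989/397 - 246720*(-1/36960) = -5719989/397 + 514/77 = -440235095/30569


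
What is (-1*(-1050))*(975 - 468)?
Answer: 532350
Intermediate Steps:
(-1*(-1050))*(975 - 468) = 1050*507 = 532350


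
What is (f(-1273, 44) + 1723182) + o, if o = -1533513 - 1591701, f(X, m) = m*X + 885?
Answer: -1457159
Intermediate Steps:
f(X, m) = 885 + X*m (f(X, m) = X*m + 885 = 885 + X*m)
o = -3125214
(f(-1273, 44) + 1723182) + o = ((885 - 1273*44) + 1723182) - 3125214 = ((885 - 56012) + 1723182) - 3125214 = (-55127 + 1723182) - 3125214 = 1668055 - 3125214 = -1457159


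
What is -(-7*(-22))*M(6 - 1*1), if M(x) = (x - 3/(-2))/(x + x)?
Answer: -1001/10 ≈ -100.10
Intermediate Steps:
M(x) = (3/2 + x)/(2*x) (M(x) = (x - 3*(-½))/((2*x)) = (x + 3/2)*(1/(2*x)) = (3/2 + x)*(1/(2*x)) = (3/2 + x)/(2*x))
-(-7*(-22))*M(6 - 1*1) = -(-7*(-22))*(3 + 2*(6 - 1*1))/(4*(6 - 1*1)) = -154*(3 + 2*(6 - 1))/(4*(6 - 1)) = -154*(¼)*(3 + 2*5)/5 = -154*(¼)*(⅕)*(3 + 10) = -154*(¼)*(⅕)*13 = -154*13/20 = -1*1001/10 = -1001/10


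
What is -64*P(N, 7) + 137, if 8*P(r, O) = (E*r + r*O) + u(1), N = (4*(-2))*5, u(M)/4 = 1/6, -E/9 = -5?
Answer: 50315/3 ≈ 16772.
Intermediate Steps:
E = 45 (E = -9*(-5) = 45)
u(M) = ⅔ (u(M) = 4/6 = 4*(⅙) = ⅔)
N = -40 (N = -8*5 = -40)
P(r, O) = 1/12 + 45*r/8 + O*r/8 (P(r, O) = ((45*r + r*O) + ⅔)/8 = ((45*r + O*r) + ⅔)/8 = (⅔ + 45*r + O*r)/8 = 1/12 + 45*r/8 + O*r/8)
-64*P(N, 7) + 137 = -64*(1/12 + (45/8)*(-40) + (⅛)*7*(-40)) + 137 = -64*(1/12 - 225 - 35) + 137 = -64*(-3119/12) + 137 = 49904/3 + 137 = 50315/3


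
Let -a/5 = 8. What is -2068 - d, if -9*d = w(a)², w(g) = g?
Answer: -17012/9 ≈ -1890.2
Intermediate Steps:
a = -40 (a = -5*8 = -40)
d = -1600/9 (d = -⅑*(-40)² = -⅑*1600 = -1600/9 ≈ -177.78)
-2068 - d = -2068 - 1*(-1600/9) = -2068 + 1600/9 = -17012/9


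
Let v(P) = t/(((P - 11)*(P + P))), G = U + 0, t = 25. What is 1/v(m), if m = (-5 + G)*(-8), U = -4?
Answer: 8784/25 ≈ 351.36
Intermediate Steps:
G = -4 (G = -4 + 0 = -4)
m = 72 (m = (-5 - 4)*(-8) = -9*(-8) = 72)
v(P) = 25/(2*P*(-11 + P)) (v(P) = 25/(((P - 11)*(P + P))) = 25/(((-11 + P)*(2*P))) = 25/((2*P*(-11 + P))) = 25*(1/(2*P*(-11 + P))) = 25/(2*P*(-11 + P)))
1/v(m) = 1/((25/2)/(72*(-11 + 72))) = 1/((25/2)*(1/72)/61) = 1/((25/2)*(1/72)*(1/61)) = 1/(25/8784) = 8784/25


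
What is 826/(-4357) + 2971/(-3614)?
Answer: -15929811/15746198 ≈ -1.0117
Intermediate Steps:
826/(-4357) + 2971/(-3614) = 826*(-1/4357) + 2971*(-1/3614) = -826/4357 - 2971/3614 = -15929811/15746198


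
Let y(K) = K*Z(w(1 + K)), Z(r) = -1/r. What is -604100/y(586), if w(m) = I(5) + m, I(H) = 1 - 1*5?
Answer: 176095150/293 ≈ 6.0101e+5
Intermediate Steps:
I(H) = -4 (I(H) = 1 - 5 = -4)
w(m) = -4 + m
y(K) = -K/(-3 + K) (y(K) = K*(-1/(-4 + (1 + K))) = K*(-1/(-3 + K)) = -K/(-3 + K))
-604100/y(586) = -604100/((-1*586/(-3 + 586))) = -604100/((-1*586/583)) = -604100/((-1*586*1/583)) = -604100/(-586/583) = -604100*(-583/586) = 176095150/293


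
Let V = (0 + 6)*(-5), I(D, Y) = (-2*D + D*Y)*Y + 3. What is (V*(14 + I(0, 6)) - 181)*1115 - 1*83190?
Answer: -853655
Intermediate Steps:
I(D, Y) = 3 + Y*(-2*D + D*Y) (I(D, Y) = Y*(-2*D + D*Y) + 3 = 3 + Y*(-2*D + D*Y))
V = -30 (V = 6*(-5) = -30)
(V*(14 + I(0, 6)) - 181)*1115 - 1*83190 = (-30*(14 + (3 + 0*6**2 - 2*0*6)) - 181)*1115 - 1*83190 = (-30*(14 + (3 + 0*36 + 0)) - 181)*1115 - 83190 = (-30*(14 + (3 + 0 + 0)) - 181)*1115 - 83190 = (-30*(14 + 3) - 181)*1115 - 83190 = (-30*17 - 181)*1115 - 83190 = (-510 - 181)*1115 - 83190 = -691*1115 - 83190 = -770465 - 83190 = -853655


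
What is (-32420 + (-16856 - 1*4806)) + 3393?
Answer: -50689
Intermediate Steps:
(-32420 + (-16856 - 1*4806)) + 3393 = (-32420 + (-16856 - 4806)) + 3393 = (-32420 - 21662) + 3393 = -54082 + 3393 = -50689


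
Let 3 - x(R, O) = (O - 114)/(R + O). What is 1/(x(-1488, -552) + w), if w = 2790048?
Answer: 340/948617229 ≈ 3.5842e-7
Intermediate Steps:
x(R, O) = 3 - (-114 + O)/(O + R) (x(R, O) = 3 - (O - 114)/(R + O) = 3 - (-114 + O)/(O + R))
1/(x(-1488, -552) + w) = 1/((114 + 2*(-552) + 3*(-1488))/(-552 - 1488) + 2790048) = 1/((114 - 1104 - 4464)/(-2040) + 2790048) = 1/(-1/2040*(-5454) + 2790048) = 1/(909/340 + 2790048) = 1/(948617229/340) = 340/948617229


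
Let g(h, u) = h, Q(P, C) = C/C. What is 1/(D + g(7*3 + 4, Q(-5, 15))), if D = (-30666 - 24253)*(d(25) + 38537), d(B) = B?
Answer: -1/2117786453 ≈ -4.7219e-10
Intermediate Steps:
Q(P, C) = 1
D = -2117786478 (D = (-30666 - 24253)*(25 + 38537) = -54919*38562 = -2117786478)
1/(D + g(7*3 + 4, Q(-5, 15))) = 1/(-2117786478 + (7*3 + 4)) = 1/(-2117786478 + (21 + 4)) = 1/(-2117786478 + 25) = 1/(-2117786453) = -1/2117786453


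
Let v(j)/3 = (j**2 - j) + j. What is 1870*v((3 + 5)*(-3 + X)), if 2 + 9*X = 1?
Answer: 93829120/27 ≈ 3.4752e+6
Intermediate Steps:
X = -1/9 (X = -2/9 + (1/9)*1 = -2/9 + 1/9 = -1/9 ≈ -0.11111)
v(j) = 3*j**2 (v(j) = 3*((j**2 - j) + j) = 3*j**2)
1870*v((3 + 5)*(-3 + X)) = 1870*(3*((3 + 5)*(-3 - 1/9))**2) = 1870*(3*(8*(-28/9))**2) = 1870*(3*(-224/9)**2) = 1870*(3*(50176/81)) = 1870*(50176/27) = 93829120/27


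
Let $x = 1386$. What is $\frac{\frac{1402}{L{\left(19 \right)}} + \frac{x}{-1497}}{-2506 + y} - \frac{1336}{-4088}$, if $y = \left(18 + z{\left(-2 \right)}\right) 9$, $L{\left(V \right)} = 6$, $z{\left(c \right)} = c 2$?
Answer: $\frac{59565511}{260088780} \approx 0.22902$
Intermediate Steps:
$z{\left(c \right)} = 2 c$
$y = 126$ ($y = \left(18 + 2 \left(-2\right)\right) 9 = \left(18 - 4\right) 9 = 14 \cdot 9 = 126$)
$\frac{\frac{1402}{L{\left(19 \right)}} + \frac{x}{-1497}}{-2506 + y} - \frac{1336}{-4088} = \frac{\frac{1402}{6} + \frac{1386}{-1497}}{-2506 + 126} - \frac{1336}{-4088} = \frac{1402 \cdot \frac{1}{6} + 1386 \left(- \frac{1}{1497}\right)}{-2380} - - \frac{167}{511} = \left(\frac{701}{3} - \frac{462}{499}\right) \left(- \frac{1}{2380}\right) + \frac{167}{511} = \frac{348413}{1497} \left(- \frac{1}{2380}\right) + \frac{167}{511} = - \frac{348413}{3562860} + \frac{167}{511} = \frac{59565511}{260088780}$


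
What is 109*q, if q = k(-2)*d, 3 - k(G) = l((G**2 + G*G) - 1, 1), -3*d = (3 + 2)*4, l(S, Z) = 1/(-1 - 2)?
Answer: -21800/9 ≈ -2422.2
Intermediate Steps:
l(S, Z) = -1/3 (l(S, Z) = 1/(-3) = -1/3)
d = -20/3 (d = -(3 + 2)*4/3 = -5*4/3 = -1/3*20 = -20/3 ≈ -6.6667)
k(G) = 10/3 (k(G) = 3 - 1*(-1/3) = 3 + 1/3 = 10/3)
q = -200/9 (q = (10/3)*(-20/3) = -200/9 ≈ -22.222)
109*q = 109*(-200/9) = -21800/9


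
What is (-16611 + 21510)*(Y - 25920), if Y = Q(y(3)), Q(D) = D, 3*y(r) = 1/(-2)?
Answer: -253965793/2 ≈ -1.2698e+8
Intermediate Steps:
y(r) = -⅙ (y(r) = (⅓)/(-2) = (⅓)*(-½) = -⅙)
Y = -⅙ ≈ -0.16667
(-16611 + 21510)*(Y - 25920) = (-16611 + 21510)*(-⅙ - 25920) = 4899*(-155521/6) = -253965793/2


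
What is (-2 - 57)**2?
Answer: 3481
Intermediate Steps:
(-2 - 57)**2 = (-59)**2 = 3481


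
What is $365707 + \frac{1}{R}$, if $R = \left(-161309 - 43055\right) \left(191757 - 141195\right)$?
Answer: $\frac{3778869655485575}{10333052568} \approx 3.6571 \cdot 10^{5}$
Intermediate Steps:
$R = -10333052568$ ($R = \left(-204364\right) 50562 = -10333052568$)
$365707 + \frac{1}{R} = 365707 + \frac{1}{-10333052568} = 365707 - \frac{1}{10333052568} = \frac{3778869655485575}{10333052568}$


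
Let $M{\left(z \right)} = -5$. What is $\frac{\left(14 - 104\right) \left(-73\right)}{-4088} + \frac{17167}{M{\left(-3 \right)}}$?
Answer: $- \frac{480901}{140} \approx -3435.0$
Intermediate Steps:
$\frac{\left(14 - 104\right) \left(-73\right)}{-4088} + \frac{17167}{M{\left(-3 \right)}} = \frac{\left(14 - 104\right) \left(-73\right)}{-4088} + \frac{17167}{-5} = \left(-90\right) \left(-73\right) \left(- \frac{1}{4088}\right) + 17167 \left(- \frac{1}{5}\right) = 6570 \left(- \frac{1}{4088}\right) - \frac{17167}{5} = - \frac{45}{28} - \frac{17167}{5} = - \frac{480901}{140}$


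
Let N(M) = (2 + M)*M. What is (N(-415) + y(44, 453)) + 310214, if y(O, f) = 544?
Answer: 482153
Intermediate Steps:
N(M) = M*(2 + M)
(N(-415) + y(44, 453)) + 310214 = (-415*(2 - 415) + 544) + 310214 = (-415*(-413) + 544) + 310214 = (171395 + 544) + 310214 = 171939 + 310214 = 482153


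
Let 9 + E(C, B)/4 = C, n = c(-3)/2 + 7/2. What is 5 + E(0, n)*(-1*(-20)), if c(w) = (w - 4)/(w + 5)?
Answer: -715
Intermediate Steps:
c(w) = (-4 + w)/(5 + w)
n = 7/4 (n = ((-4 - 3)/(5 - 3))/2 + 7/2 = (-7/2)*(½) + 7*(½) = ((½)*(-7))*(½) + 7/2 = -7/2*½ + 7/2 = -7/4 + 7/2 = 7/4 ≈ 1.7500)
E(C, B) = -36 + 4*C
5 + E(0, n)*(-1*(-20)) = 5 + (-36 + 4*0)*(-1*(-20)) = 5 + (-36 + 0)*20 = 5 - 36*20 = 5 - 720 = -715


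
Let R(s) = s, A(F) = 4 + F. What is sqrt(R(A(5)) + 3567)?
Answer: 2*sqrt(894) ≈ 59.800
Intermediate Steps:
sqrt(R(A(5)) + 3567) = sqrt((4 + 5) + 3567) = sqrt(9 + 3567) = sqrt(3576) = 2*sqrt(894)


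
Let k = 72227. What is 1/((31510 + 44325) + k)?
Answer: 1/148062 ≈ 6.7539e-6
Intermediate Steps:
1/((31510 + 44325) + k) = 1/((31510 + 44325) + 72227) = 1/(75835 + 72227) = 1/148062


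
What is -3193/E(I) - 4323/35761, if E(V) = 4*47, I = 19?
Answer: -10454327/611188 ≈ -17.105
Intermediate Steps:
E(V) = 188
-3193/E(I) - 4323/35761 = -3193/188 - 4323/35761 = -3193*1/188 - 4323*1/35761 = -3193/188 - 393/3251 = -10454327/611188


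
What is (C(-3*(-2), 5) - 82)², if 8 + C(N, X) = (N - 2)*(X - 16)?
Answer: 17956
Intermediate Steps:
C(N, X) = -8 + (-16 + X)*(-2 + N) (C(N, X) = -8 + (N - 2)*(X - 16) = -8 + (-2 + N)*(-16 + X) = -8 + (-16 + X)*(-2 + N))
(C(-3*(-2), 5) - 82)² = ((24 - (-48)*(-2) - 2*5 - 3*(-2)*5) - 82)² = ((24 - 16*6 - 10 + 6*5) - 82)² = ((24 - 96 - 10 + 30) - 82)² = (-52 - 82)² = (-134)² = 17956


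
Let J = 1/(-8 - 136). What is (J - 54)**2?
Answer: 60481729/20736 ≈ 2916.8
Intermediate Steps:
J = -1/144 (J = 1/(-144) = -1/144 ≈ -0.0069444)
(J - 54)**2 = (-1/144 - 54)**2 = (-7777/144)**2 = 60481729/20736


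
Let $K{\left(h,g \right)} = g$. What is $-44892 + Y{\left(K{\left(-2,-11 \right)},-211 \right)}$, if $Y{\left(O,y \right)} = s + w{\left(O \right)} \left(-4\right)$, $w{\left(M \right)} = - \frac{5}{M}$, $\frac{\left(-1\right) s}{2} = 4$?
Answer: $- \frac{493920}{11} \approx -44902.0$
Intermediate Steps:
$s = -8$ ($s = \left(-2\right) 4 = -8$)
$Y{\left(O,y \right)} = -8 + \frac{20}{O}$ ($Y{\left(O,y \right)} = -8 + - \frac{5}{O} \left(-4\right) = -8 + \frac{20}{O}$)
$-44892 + Y{\left(K{\left(-2,-11 \right)},-211 \right)} = -44892 - \left(8 - \frac{20}{-11}\right) = -44892 + \left(-8 + 20 \left(- \frac{1}{11}\right)\right) = -44892 - \frac{108}{11} = - \frac{493920}{11}$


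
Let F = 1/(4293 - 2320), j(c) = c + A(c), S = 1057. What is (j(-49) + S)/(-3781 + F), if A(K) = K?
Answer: -1892107/7459912 ≈ -0.25364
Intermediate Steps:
j(c) = 2*c (j(c) = c + c = 2*c)
F = 1/1973 ≈ 0.00050684
(j(-49) + S)/(-3781 + F) = (2*(-49) + 1057)/(-3781 + 1/1973) = (-98 + 1057)/(-7459912/1973) = 959*(-1973/7459912) = -1892107/7459912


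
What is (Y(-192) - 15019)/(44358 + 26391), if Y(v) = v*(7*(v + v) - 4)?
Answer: 501845/70749 ≈ 7.0933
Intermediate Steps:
Y(v) = v*(-4 + 14*v) (Y(v) = v*(7*(2*v) - 4) = v*(14*v - 4) = v*(-4 + 14*v))
(Y(-192) - 15019)/(44358 + 26391) = (2*(-192)*(-2 + 7*(-192)) - 15019)/(44358 + 26391) = (2*(-192)*(-2 - 1344) - 15019)/70749 = (2*(-192)*(-1346) - 15019)*(1/70749) = (516864 - 15019)*(1/70749) = 501845*(1/70749) = 501845/70749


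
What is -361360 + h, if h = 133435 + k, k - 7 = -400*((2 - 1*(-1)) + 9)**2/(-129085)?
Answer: -5884147486/25817 ≈ -2.2792e+5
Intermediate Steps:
k = 192239/25817 (k = 7 - 400*((2 - 1*(-1)) + 9)**2/(-129085) = 7 - 400*((2 + 1) + 9)**2*(-1/129085) = 7 - 400*(3 + 9)**2*(-1/129085) = 7 - 400*12**2*(-1/129085) = 7 - 400*144*(-1/129085) = 7 - 57600*(-1/129085) = 7 + 11520/25817 = 192239/25817 ≈ 7.4462)
h = 3445083634/25817 (h = 133435 + 192239/25817 = 3445083634/25817 ≈ 1.3344e+5)
-361360 + h = -361360 + 3445083634/25817 = -5884147486/25817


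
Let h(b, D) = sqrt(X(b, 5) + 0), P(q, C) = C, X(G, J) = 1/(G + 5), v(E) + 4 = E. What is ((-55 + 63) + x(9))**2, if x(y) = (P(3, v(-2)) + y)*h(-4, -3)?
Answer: 121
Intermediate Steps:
v(E) = -4 + E
X(G, J) = 1/(5 + G)
h(b, D) = sqrt(1/(5 + b)) (h(b, D) = sqrt(1/(5 + b) + 0) = sqrt(1/(5 + b)))
x(y) = -6 + y (x(y) = ((-4 - 2) + y)*sqrt(1/(5 - 4)) = (-6 + y)*sqrt(1/1) = (-6 + y)*sqrt(1) = (-6 + y)*1 = -6 + y)
((-55 + 63) + x(9))**2 = ((-55 + 63) + (-6 + 9))**2 = (8 + 3)**2 = 11**2 = 121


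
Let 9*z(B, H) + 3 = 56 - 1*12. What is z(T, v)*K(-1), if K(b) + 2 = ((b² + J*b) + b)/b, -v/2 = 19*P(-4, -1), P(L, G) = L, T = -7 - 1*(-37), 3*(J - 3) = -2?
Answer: 41/27 ≈ 1.5185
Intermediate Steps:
J = 7/3 (J = 3 + (⅓)*(-2) = 3 - ⅔ = 7/3 ≈ 2.3333)
T = 30 (T = -7 + 37 = 30)
v = 152 (v = -38*(-4) = -2*(-76) = 152)
z(B, H) = 41/9 (z(B, H) = -⅓ + (56 - 1*12)/9 = -⅓ + (56 - 12)/9 = -⅓ + (⅑)*44 = -⅓ + 44/9 = 41/9)
K(b) = -2 + (b² + 10*b/3)/b (K(b) = -2 + ((b² + 7*b/3) + b)/b = -2 + (b² + 10*b/3)/b)
z(T, v)*K(-1) = 41*(4/3 - 1)/9 = (41/9)*(⅓) = 41/27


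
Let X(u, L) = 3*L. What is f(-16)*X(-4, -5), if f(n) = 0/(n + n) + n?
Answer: 240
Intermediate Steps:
f(n) = n (f(n) = 0/((2*n)) + n = 0*(1/(2*n)) + n = 0 + n = n)
f(-16)*X(-4, -5) = -48*(-5) = -16*(-15) = 240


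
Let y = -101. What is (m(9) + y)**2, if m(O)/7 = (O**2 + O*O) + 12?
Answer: 1247689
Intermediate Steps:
m(O) = 84 + 14*O**2 (m(O) = 7*((O**2 + O*O) + 12) = 7*((O**2 + O**2) + 12) = 7*(2*O**2 + 12) = 7*(12 + 2*O**2) = 84 + 14*O**2)
(m(9) + y)**2 = ((84 + 14*9**2) - 101)**2 = ((84 + 14*81) - 101)**2 = ((84 + 1134) - 101)**2 = (1218 - 101)**2 = 1117**2 = 1247689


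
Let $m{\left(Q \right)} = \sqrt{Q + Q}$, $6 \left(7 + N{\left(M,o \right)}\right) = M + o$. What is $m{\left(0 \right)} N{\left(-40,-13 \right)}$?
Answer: $0$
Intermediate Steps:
$N{\left(M,o \right)} = -7 + \frac{M}{6} + \frac{o}{6}$ ($N{\left(M,o \right)} = -7 + \frac{M + o}{6} = -7 + \left(\frac{M}{6} + \frac{o}{6}\right) = -7 + \frac{M}{6} + \frac{o}{6}$)
$m{\left(Q \right)} = \sqrt{2} \sqrt{Q}$ ($m{\left(Q \right)} = \sqrt{2 Q} = \sqrt{2} \sqrt{Q}$)
$m{\left(0 \right)} N{\left(-40,-13 \right)} = \sqrt{2} \sqrt{0} \left(-7 + \frac{1}{6} \left(-40\right) + \frac{1}{6} \left(-13\right)\right) = \sqrt{2} \cdot 0 \left(-7 - \frac{20}{3} - \frac{13}{6}\right) = 0 \left(- \frac{95}{6}\right) = 0$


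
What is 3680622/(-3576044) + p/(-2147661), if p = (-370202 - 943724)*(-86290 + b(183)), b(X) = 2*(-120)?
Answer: -11958315037363043/225886183326 ≈ -52940.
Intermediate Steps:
b(X) = -240
p = 113694016780 (p = (-370202 - 943724)*(-86290 - 240) = -1313926*(-86530) = 113694016780)
3680622/(-3576044) + p/(-2147661) = 3680622/(-3576044) + 113694016780/(-2147661) = 3680622*(-1/3576044) + 113694016780*(-1/2147661) = -1840311/1788022 - 6687883340/126333 = -11958315037363043/225886183326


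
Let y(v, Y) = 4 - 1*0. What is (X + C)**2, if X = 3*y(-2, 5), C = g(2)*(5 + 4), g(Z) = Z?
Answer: 900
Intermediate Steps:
y(v, Y) = 4 (y(v, Y) = 4 + 0 = 4)
C = 18 (C = 2*(5 + 4) = 2*9 = 18)
X = 12 (X = 3*4 = 12)
(X + C)**2 = (12 + 18)**2 = 30**2 = 900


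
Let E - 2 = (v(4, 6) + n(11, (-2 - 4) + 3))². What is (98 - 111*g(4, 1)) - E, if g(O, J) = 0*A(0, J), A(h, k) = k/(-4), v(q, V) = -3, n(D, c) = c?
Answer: 60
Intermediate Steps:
A(h, k) = -k/4 (A(h, k) = k*(-¼) = -k/4)
g(O, J) = 0 (g(O, J) = 0*(-J/4) = 0)
E = 38 (E = 2 + (-3 + ((-2 - 4) + 3))² = 2 + (-3 + (-6 + 3))² = 2 + (-3 - 3)² = 2 + (-6)² = 2 + 36 = 38)
(98 - 111*g(4, 1)) - E = (98 - 111*0) - 1*38 = (98 + 0) - 38 = 98 - 38 = 60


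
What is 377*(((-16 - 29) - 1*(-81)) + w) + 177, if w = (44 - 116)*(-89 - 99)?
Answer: 5116821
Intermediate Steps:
w = 13536 (w = -72*(-188) = 13536)
377*(((-16 - 29) - 1*(-81)) + w) + 177 = 377*(((-16 - 29) - 1*(-81)) + 13536) + 177 = 377*((-45 + 81) + 13536) + 177 = 377*(36 + 13536) + 177 = 377*13572 + 177 = 5116644 + 177 = 5116821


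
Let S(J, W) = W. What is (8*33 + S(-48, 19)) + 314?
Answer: 597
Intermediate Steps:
(8*33 + S(-48, 19)) + 314 = (8*33 + 19) + 314 = (264 + 19) + 314 = 283 + 314 = 597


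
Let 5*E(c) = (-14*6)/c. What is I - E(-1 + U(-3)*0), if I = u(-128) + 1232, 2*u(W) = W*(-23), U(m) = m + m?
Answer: 13436/5 ≈ 2687.2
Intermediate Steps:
U(m) = 2*m
E(c) = -84/(5*c) (E(c) = ((-14*6)/c)/5 = (-84/c)/5 = -84/(5*c))
u(W) = -23*W/2 (u(W) = (W*(-23))/2 = (-23*W)/2 = -23*W/2)
I = 2704 (I = -23/2*(-128) + 1232 = 1472 + 1232 = 2704)
I - E(-1 + U(-3)*0) = 2704 - (-84)/(5*(-1 + (2*(-3))*0)) = 2704 - (-84)/(5*(-1 - 6*0)) = 2704 - (-84)/(5*(-1 + 0)) = 2704 - (-84)/(5*(-1)) = 2704 - (-84)*(-1)/5 = 2704 - 1*84/5 = 2704 - 84/5 = 13436/5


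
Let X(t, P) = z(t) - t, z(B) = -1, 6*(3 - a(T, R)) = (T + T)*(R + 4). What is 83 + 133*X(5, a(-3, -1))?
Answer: -715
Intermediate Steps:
a(T, R) = 3 - T*(4 + R)/3 (a(T, R) = 3 - (T + T)*(R + 4)/6 = 3 - 2*T*(4 + R)/6 = 3 - T*(4 + R)/3)
X(t, P) = -1 - t
83 + 133*X(5, a(-3, -1)) = 83 + 133*(-1 - 1*5) = 83 + 133*(-1 - 5) = 83 + 133*(-6) = 83 - 798 = -715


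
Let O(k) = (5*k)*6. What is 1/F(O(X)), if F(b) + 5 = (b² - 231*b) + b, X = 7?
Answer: -1/4205 ≈ -0.00023781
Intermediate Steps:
O(k) = 30*k
F(b) = -5 + b² - 230*b (F(b) = -5 + ((b² - 231*b) + b) = -5 + (b² - 230*b) = -5 + b² - 230*b)
1/F(O(X)) = 1/(-5 + (30*7)² - 6900*7) = 1/(-5 + 210² - 230*210) = 1/(-5 + 44100 - 48300) = 1/(-4205) = -1/4205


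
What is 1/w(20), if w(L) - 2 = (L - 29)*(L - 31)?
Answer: 1/101 ≈ 0.0099010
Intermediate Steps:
w(L) = 2 + (-31 + L)*(-29 + L) (w(L) = 2 + (L - 29)*(L - 31) = 2 + (-29 + L)*(-31 + L) = 2 + (-31 + L)*(-29 + L))
1/w(20) = 1/(901 + 20² - 60*20) = 1/(901 + 400 - 1200) = 1/101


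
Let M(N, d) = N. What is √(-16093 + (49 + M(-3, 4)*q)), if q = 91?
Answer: 21*I*√37 ≈ 127.74*I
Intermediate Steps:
√(-16093 + (49 + M(-3, 4)*q)) = √(-16093 + (49 - 3*91)) = √(-16093 + (49 - 273)) = √(-16093 - 224) = √(-16317) = 21*I*√37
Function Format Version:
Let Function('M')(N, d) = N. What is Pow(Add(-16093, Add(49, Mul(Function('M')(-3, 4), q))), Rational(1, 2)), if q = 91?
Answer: Mul(21, I, Pow(37, Rational(1, 2))) ≈ Mul(127.74, I)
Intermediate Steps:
Pow(Add(-16093, Add(49, Mul(Function('M')(-3, 4), q))), Rational(1, 2)) = Pow(Add(-16093, Add(49, Mul(-3, 91))), Rational(1, 2)) = Pow(Add(-16093, Add(49, -273)), Rational(1, 2)) = Pow(Add(-16093, -224), Rational(1, 2)) = Pow(-16317, Rational(1, 2)) = Mul(21, I, Pow(37, Rational(1, 2)))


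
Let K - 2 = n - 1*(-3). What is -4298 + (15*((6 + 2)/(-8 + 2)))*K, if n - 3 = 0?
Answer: -4458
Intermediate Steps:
n = 3 (n = 3 + 0 = 3)
K = 8 (K = 2 + (3 - 1*(-3)) = 2 + (3 + 3) = 2 + 6 = 8)
-4298 + (15*((6 + 2)/(-8 + 2)))*K = -4298 + (15*((6 + 2)/(-8 + 2)))*8 = -4298 + (15*(8/(-6)))*8 = -4298 + (15*(8*(-1/6)))*8 = -4298 + (15*(-4/3))*8 = -4298 - 20*8 = -4298 - 160 = -4458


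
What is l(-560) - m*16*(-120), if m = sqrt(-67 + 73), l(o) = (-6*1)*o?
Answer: 3360 + 1920*sqrt(6) ≈ 8063.0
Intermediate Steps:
l(o) = -6*o
m = sqrt(6) ≈ 2.4495
l(-560) - m*16*(-120) = -6*(-560) - sqrt(6)*16*(-120) = 3360 - 16*sqrt(6)*(-120) = 3360 - (-1920)*sqrt(6) = 3360 + 1920*sqrt(6)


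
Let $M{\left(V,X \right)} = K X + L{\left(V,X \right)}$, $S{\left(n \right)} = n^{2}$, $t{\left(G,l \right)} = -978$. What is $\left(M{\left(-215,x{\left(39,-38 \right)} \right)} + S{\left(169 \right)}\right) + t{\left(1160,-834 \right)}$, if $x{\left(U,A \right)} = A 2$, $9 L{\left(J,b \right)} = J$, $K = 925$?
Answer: $- \frac{384668}{9} \approx -42741.0$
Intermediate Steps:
$L{\left(J,b \right)} = \frac{J}{9}$
$x{\left(U,A \right)} = 2 A$
$M{\left(V,X \right)} = 925 X + \frac{V}{9}$
$\left(M{\left(-215,x{\left(39,-38 \right)} \right)} + S{\left(169 \right)}\right) + t{\left(1160,-834 \right)} = \left(\left(925 \cdot 2 \left(-38\right) + \frac{1}{9} \left(-215\right)\right) + 169^{2}\right) - 978 = \left(\left(925 \left(-76\right) - \frac{215}{9}\right) + 28561\right) - 978 = \left(\left(-70300 - \frac{215}{9}\right) + 28561\right) - 978 = \left(- \frac{632915}{9} + 28561\right) - 978 = - \frac{375866}{9} - 978 = - \frac{384668}{9}$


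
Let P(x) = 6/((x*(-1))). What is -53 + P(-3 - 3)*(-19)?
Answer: -72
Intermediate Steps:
P(x) = -6/x (P(x) = 6/((-x)) = 6*(-1/x) = -6/x)
-53 + P(-3 - 3)*(-19) = -53 - 6/(-3 - 3)*(-19) = -53 - 6/(-6)*(-19) = -53 - 6*(-⅙)*(-19) = -53 + 1*(-19) = -53 - 19 = -72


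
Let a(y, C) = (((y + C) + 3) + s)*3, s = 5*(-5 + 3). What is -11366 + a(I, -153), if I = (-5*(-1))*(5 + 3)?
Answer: -11726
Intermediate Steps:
s = -10 (s = 5*(-2) = -10)
I = 40 (I = 5*8 = 40)
a(y, C) = -21 + 3*C + 3*y (a(y, C) = (((y + C) + 3) - 10)*3 = (((C + y) + 3) - 10)*3 = ((3 + C + y) - 10)*3 = (-7 + C + y)*3 = -21 + 3*C + 3*y)
-11366 + a(I, -153) = -11366 + (-21 + 3*(-153) + 3*40) = -11366 + (-21 - 459 + 120) = -11366 - 360 = -11726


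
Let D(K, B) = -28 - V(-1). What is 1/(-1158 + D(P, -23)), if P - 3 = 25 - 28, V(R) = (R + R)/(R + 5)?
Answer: -2/2371 ≈ -0.00084353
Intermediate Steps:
V(R) = 2*R/(5 + R) (V(R) = (2*R)/(5 + R) = 2*R/(5 + R))
P = 0 (P = 3 + (25 - 28) = 3 - 3 = 0)
D(K, B) = -55/2 (D(K, B) = -28 - 2*(-1)/(5 - 1) = -28 - 2*(-1)/4 = -28 - 1*(-½) = -28 + ½ = -55/2)
1/(-1158 + D(P, -23)) = 1/(-1158 - 55/2) = 1/(-2371/2) = -2/2371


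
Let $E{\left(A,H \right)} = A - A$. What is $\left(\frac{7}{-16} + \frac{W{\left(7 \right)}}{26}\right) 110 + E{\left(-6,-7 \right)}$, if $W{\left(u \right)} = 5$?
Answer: $- \frac{2805}{104} \approx -26.971$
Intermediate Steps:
$E{\left(A,H \right)} = 0$
$\left(\frac{7}{-16} + \frac{W{\left(7 \right)}}{26}\right) 110 + E{\left(-6,-7 \right)} = \left(\frac{7}{-16} + \frac{5}{26}\right) 110 + 0 = \left(7 \left(- \frac{1}{16}\right) + 5 \cdot \frac{1}{26}\right) 110 + 0 = \left(- \frac{7}{16} + \frac{5}{26}\right) 110 + 0 = \left(- \frac{51}{208}\right) 110 + 0 = - \frac{2805}{104} + 0 = - \frac{2805}{104}$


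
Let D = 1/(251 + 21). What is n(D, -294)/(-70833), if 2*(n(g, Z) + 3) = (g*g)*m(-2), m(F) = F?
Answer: 221953/5240508672 ≈ 4.2353e-5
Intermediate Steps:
D = 1/272 ≈ 0.0036765
n(g, Z) = -3 - g² (n(g, Z) = -3 + ((g*g)*(-2))/2 = -3 + (g²*(-2))/2 = -3 + (-2*g²)/2 = -3 - g²)
n(D, -294)/(-70833) = (-3 - (1/272)²)/(-70833) = (-3 - 1*1/73984)*(-1/70833) = (-3 - 1/73984)*(-1/70833) = -221953/73984*(-1/70833) = 221953/5240508672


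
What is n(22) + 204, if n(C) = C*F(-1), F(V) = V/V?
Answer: 226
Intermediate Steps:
F(V) = 1
n(C) = C (n(C) = C*1 = C)
n(22) + 204 = 22 + 204 = 226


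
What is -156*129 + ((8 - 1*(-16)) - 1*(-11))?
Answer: -20089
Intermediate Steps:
-156*129 + ((8 - 1*(-16)) - 1*(-11)) = -20124 + ((8 + 16) + 11) = -20124 + (24 + 11) = -20124 + 35 = -20089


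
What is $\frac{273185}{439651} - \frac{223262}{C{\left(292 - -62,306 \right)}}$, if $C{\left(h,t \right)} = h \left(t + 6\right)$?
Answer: $- \frac{2614793257}{1867637448} \approx -1.4001$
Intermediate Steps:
$C{\left(h,t \right)} = h \left(6 + t\right)$
$\frac{273185}{439651} - \frac{223262}{C{\left(292 - -62,306 \right)}} = \frac{273185}{439651} - \frac{223262}{\left(292 - -62\right) \left(6 + 306\right)} = 273185 \cdot \frac{1}{439651} - \frac{223262}{\left(292 + 62\right) 312} = \frac{273185}{439651} - \frac{223262}{354 \cdot 312} = \frac{273185}{439651} - \frac{223262}{110448} = \frac{273185}{439651} - \frac{8587}{4248} = - \frac{2614793257}{1867637448}$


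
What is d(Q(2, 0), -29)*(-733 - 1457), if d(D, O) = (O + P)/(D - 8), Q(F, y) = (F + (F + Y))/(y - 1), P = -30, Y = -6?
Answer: -21535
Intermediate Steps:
Q(F, y) = (-6 + 2*F)/(-1 + y) (Q(F, y) = (F + (F - 6))/(y - 1) = (F + (-6 + F))/(-1 + y) = (-6 + 2*F)/(-1 + y))
d(D, O) = (-30 + O)/(-8 + D) (d(D, O) = (O - 30)/(D - 8) = (-30 + O)/(-8 + D))
d(Q(2, 0), -29)*(-733 - 1457) = ((-30 - 29)/(-8 + 2*(-3 + 2)/(-1 + 0)))*(-733 - 1457) = (-59/(-8 + 2*(-1)/(-1)))*(-2190) = (-59/(-8 + 2*(-1)*(-1)))*(-2190) = (-59/(-8 + 2))*(-2190) = (-59/(-6))*(-2190) = -1/6*(-59)*(-2190) = (59/6)*(-2190) = -21535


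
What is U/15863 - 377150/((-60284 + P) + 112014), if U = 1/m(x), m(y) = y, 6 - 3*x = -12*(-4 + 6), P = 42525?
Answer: -11965442049/2990334130 ≈ -4.0014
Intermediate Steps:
x = 10 (x = 2 - (-4)*(-4 + 6) = 2 - (-4)*2 = 2 - ⅓*(-24) = 2 + 8 = 10)
U = ⅒ (U = 1/10 = ⅒ ≈ 0.10000)
U/15863 - 377150/((-60284 + P) + 112014) = (⅒)/15863 - 377150/((-60284 + 42525) + 112014) = (⅒)*(1/15863) - 377150/(-17759 + 112014) = 1/158630 - 377150/94255 = 1/158630 - 377150*1/94255 = 1/158630 - 75430/18851 = -11965442049/2990334130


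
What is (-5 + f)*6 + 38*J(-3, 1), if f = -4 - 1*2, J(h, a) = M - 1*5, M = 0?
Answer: -256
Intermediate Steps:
J(h, a) = -5 (J(h, a) = 0 - 1*5 = 0 - 5 = -5)
f = -6 (f = -4 - 2 = -6)
(-5 + f)*6 + 38*J(-3, 1) = (-5 - 6)*6 + 38*(-5) = -11*6 - 190 = -66 - 190 = -256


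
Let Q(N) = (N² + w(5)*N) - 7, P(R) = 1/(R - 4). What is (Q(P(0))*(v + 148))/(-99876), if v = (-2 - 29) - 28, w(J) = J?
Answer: 11659/1598016 ≈ 0.0072959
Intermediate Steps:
P(R) = 1/(-4 + R)
Q(N) = -7 + N² + 5*N (Q(N) = (N² + 5*N) - 7 = -7 + N² + 5*N)
v = -59 (v = -31 - 28 = -59)
(Q(P(0))*(v + 148))/(-99876) = ((-7 + (1/(-4 + 0))² + 5/(-4 + 0))*(-59 + 148))/(-99876) = ((-7 + (1/(-4))² + 5/(-4))*89)*(-1/99876) = ((-7 + (-¼)² + 5*(-¼))*89)*(-1/99876) = ((-7 + 1/16 - 5/4)*89)*(-1/99876) = -131/16*89*(-1/99876) = -11659/16*(-1/99876) = 11659/1598016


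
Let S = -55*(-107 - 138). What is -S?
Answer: -13475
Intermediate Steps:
S = 13475 (S = -55*(-245) = 13475)
-S = -1*13475 = -13475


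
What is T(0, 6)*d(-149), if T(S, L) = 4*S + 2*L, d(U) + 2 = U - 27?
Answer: -2136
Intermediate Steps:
d(U) = -29 + U (d(U) = -2 + (U - 27) = -2 + (-27 + U) = -29 + U)
T(S, L) = 2*L + 4*S
T(0, 6)*d(-149) = (2*6 + 4*0)*(-29 - 149) = (12 + 0)*(-178) = 12*(-178) = -2136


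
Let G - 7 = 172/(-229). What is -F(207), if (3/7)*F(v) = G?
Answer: -3339/229 ≈ -14.581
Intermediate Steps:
G = 1431/229 (G = 7 + 172/(-229) = 7 + 172*(-1/229) = 7 - 172/229 = 1431/229 ≈ 6.2489)
F(v) = 3339/229 (F(v) = (7/3)*(1431/229) = 3339/229)
-F(207) = -1*3339/229 = -3339/229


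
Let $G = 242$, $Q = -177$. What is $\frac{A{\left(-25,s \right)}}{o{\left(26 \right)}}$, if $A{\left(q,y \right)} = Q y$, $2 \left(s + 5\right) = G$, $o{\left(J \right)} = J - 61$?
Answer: $\frac{20532}{35} \approx 586.63$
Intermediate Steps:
$o{\left(J \right)} = -61 + J$
$s = 116$ ($s = -5 + \frac{1}{2} \cdot 242 = -5 + 121 = 116$)
$A{\left(q,y \right)} = - 177 y$
$\frac{A{\left(-25,s \right)}}{o{\left(26 \right)}} = \frac{\left(-177\right) 116}{-61 + 26} = - \frac{20532}{-35} = \left(-20532\right) \left(- \frac{1}{35}\right) = \frac{20532}{35}$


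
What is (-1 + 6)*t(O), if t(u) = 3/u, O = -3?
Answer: -5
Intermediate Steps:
(-1 + 6)*t(O) = (-1 + 6)*(3/(-3)) = 5*(3*(-⅓)) = 5*(-1) = -5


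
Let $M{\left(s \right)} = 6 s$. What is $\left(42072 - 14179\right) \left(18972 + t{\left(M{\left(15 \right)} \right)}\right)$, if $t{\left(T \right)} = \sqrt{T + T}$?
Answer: $529185996 + 167358 \sqrt{5} \approx 5.2956 \cdot 10^{8}$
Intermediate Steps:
$t{\left(T \right)} = \sqrt{2} \sqrt{T}$ ($t{\left(T \right)} = \sqrt{2 T} = \sqrt{2} \sqrt{T}$)
$\left(42072 - 14179\right) \left(18972 + t{\left(M{\left(15 \right)} \right)}\right) = \left(42072 - 14179\right) \left(18972 + \sqrt{2} \sqrt{6 \cdot 15}\right) = 27893 \left(18972 + \sqrt{2} \sqrt{90}\right) = 27893 \left(18972 + \sqrt{2} \cdot 3 \sqrt{10}\right) = 27893 \left(18972 + 6 \sqrt{5}\right) = 529185996 + 167358 \sqrt{5}$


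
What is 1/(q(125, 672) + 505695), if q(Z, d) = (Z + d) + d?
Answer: 1/507164 ≈ 1.9717e-6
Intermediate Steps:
q(Z, d) = Z + 2*d
1/(q(125, 672) + 505695) = 1/((125 + 2*672) + 505695) = 1/((125 + 1344) + 505695) = 1/(1469 + 505695) = 1/507164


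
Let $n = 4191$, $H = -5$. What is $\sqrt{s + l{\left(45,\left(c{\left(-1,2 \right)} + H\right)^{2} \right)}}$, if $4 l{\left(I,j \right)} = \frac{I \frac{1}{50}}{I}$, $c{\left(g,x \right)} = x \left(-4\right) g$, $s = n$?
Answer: $\frac{\sqrt{1676402}}{20} \approx 64.738$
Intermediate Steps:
$s = 4191$
$c{\left(g,x \right)} = - 4 g x$ ($c{\left(g,x \right)} = - 4 x g = - 4 g x$)
$l{\left(I,j \right)} = \frac{1}{200}$ ($l{\left(I,j \right)} = \frac{\frac{I}{50} \frac{1}{I}}{4} = \frac{1}{4} \cdot \frac{1}{50} = \frac{1}{200}$)
$\sqrt{s + l{\left(45,\left(c{\left(-1,2 \right)} + H\right)^{2} \right)}} = \sqrt{4191 + \frac{1}{200}} = \sqrt{\frac{838201}{200}} = \frac{\sqrt{1676402}}{20}$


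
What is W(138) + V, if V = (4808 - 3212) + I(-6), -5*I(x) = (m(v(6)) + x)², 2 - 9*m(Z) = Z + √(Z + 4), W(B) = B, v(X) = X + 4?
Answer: 232804/135 - 124*√14/405 ≈ 1723.3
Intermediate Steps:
v(X) = 4 + X
m(Z) = 2/9 - Z/9 - √(4 + Z)/9 (m(Z) = 2/9 - (Z + √(Z + 4))/9 = 2/9 - (Z + √(4 + Z))/9 = 2/9 + (-Z/9 - √(4 + Z)/9) = 2/9 - Z/9 - √(4 + Z)/9)
I(x) = -(-8/9 + x - √14/9)²/5 (I(x) = -((2/9 - (4 + 6)/9 - √(4 + (4 + 6))/9) + x)²/5 = -((2/9 - ⅑*10 - √(4 + 10)/9) + x)²/5 = -((2/9 - 10/9 - √14/9) + x)²/5 = -((-8/9 - √14/9) + x)²/5 = -(-8/9 + x - √14/9)²/5)
V = 1596 - (62 + √14)²/405 (V = (4808 - 3212) - (8 + √14 - 9*(-6))²/405 = 1596 - (8 + √14 + 54)²/405 = 1596 - (62 + √14)²/405 ≈ 1585.3)
W(138) + V = 138 + (214174/135 - 124*√14/405) = 232804/135 - 124*√14/405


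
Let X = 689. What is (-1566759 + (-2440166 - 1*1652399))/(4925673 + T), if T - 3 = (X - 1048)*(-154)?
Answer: -2829662/2490481 ≈ -1.1362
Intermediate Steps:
T = 55289 (T = 3 + (689 - 1048)*(-154) = 3 - 359*(-154) = 3 + 55286 = 55289)
(-1566759 + (-2440166 - 1*1652399))/(4925673 + T) = (-1566759 + (-2440166 - 1*1652399))/(4925673 + 55289) = (-1566759 + (-2440166 - 1652399))/4980962 = (-1566759 - 4092565)*(1/4980962) = -5659324*1/4980962 = -2829662/2490481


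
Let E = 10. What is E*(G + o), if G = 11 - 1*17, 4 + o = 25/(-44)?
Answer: -2325/22 ≈ -105.68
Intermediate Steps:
o = -201/44 (o = -4 + 25/(-44) = -4 + 25*(-1/44) = -4 - 25/44 = -201/44 ≈ -4.5682)
G = -6 (G = 11 - 17 = -6)
E*(G + o) = 10*(-6 - 201/44) = 10*(-465/44) = -2325/22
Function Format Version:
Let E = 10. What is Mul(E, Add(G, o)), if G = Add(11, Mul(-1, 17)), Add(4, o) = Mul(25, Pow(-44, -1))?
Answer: Rational(-2325, 22) ≈ -105.68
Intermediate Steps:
o = Rational(-201, 44) (o = Add(-4, Mul(25, Pow(-44, -1))) = Add(-4, Mul(25, Rational(-1, 44))) = Add(-4, Rational(-25, 44)) = Rational(-201, 44) ≈ -4.5682)
G = -6 (G = Add(11, -17) = -6)
Mul(E, Add(G, o)) = Mul(10, Add(-6, Rational(-201, 44))) = Mul(10, Rational(-465, 44)) = Rational(-2325, 22)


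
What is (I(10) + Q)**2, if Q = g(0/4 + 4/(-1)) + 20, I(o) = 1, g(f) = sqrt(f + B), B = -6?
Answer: (21 + I*sqrt(10))**2 ≈ 431.0 + 132.82*I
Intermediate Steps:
g(f) = sqrt(-6 + f) (g(f) = sqrt(f - 6) = sqrt(-6 + f))
Q = 20 + I*sqrt(10) (Q = sqrt(-6 + (0/4 + 4/(-1))) + 20 = sqrt(-6 + (0*(1/4) + 4*(-1))) + 20 = sqrt(-6 + (0 - 4)) + 20 = sqrt(-6 - 4) + 20 = sqrt(-10) + 20 = I*sqrt(10) + 20 = 20 + I*sqrt(10) ≈ 20.0 + 3.1623*I)
(I(10) + Q)**2 = (1 + (20 + I*sqrt(10)))**2 = (21 + I*sqrt(10))**2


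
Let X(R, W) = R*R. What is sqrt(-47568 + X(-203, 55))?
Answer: I*sqrt(6359) ≈ 79.743*I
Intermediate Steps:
X(R, W) = R**2
sqrt(-47568 + X(-203, 55)) = sqrt(-47568 + (-203)**2) = sqrt(-47568 + 41209) = sqrt(-6359) = I*sqrt(6359)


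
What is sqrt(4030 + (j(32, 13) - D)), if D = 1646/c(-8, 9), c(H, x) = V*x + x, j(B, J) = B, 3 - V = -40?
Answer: 7*sqrt(360734)/66 ≈ 63.701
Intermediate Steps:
V = 43 (V = 3 - 1*(-40) = 3 + 40 = 43)
c(H, x) = 44*x (c(H, x) = 43*x + x = 44*x)
D = 823/198 (D = 1646/((44*9)) = 1646/396 = 1646*(1/396) = 823/198 ≈ 4.1566)
sqrt(4030 + (j(32, 13) - D)) = sqrt(4030 + (32 - 1*823/198)) = sqrt(4030 + (32 - 823/198)) = sqrt(4030 + 5513/198) = sqrt(803453/198) = 7*sqrt(360734)/66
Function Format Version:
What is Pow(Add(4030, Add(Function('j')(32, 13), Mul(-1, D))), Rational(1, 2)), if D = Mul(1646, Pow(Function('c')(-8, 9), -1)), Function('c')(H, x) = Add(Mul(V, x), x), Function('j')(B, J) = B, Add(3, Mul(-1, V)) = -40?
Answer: Mul(Rational(7, 66), Pow(360734, Rational(1, 2))) ≈ 63.701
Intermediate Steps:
V = 43 (V = Add(3, Mul(-1, -40)) = Add(3, 40) = 43)
Function('c')(H, x) = Mul(44, x) (Function('c')(H, x) = Add(Mul(43, x), x) = Mul(44, x))
D = Rational(823, 198) (D = Mul(1646, Pow(Mul(44, 9), -1)) = Mul(1646, Pow(396, -1)) = Mul(1646, Rational(1, 396)) = Rational(823, 198) ≈ 4.1566)
Pow(Add(4030, Add(Function('j')(32, 13), Mul(-1, D))), Rational(1, 2)) = Pow(Add(4030, Add(32, Mul(-1, Rational(823, 198)))), Rational(1, 2)) = Pow(Add(4030, Add(32, Rational(-823, 198))), Rational(1, 2)) = Pow(Add(4030, Rational(5513, 198)), Rational(1, 2)) = Pow(Rational(803453, 198), Rational(1, 2)) = Mul(Rational(7, 66), Pow(360734, Rational(1, 2)))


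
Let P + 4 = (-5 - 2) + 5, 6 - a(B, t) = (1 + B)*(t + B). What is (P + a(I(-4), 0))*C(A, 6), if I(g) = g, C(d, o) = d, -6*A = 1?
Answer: 2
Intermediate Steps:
A = -⅙ (A = -⅙*1 = -⅙ ≈ -0.16667)
a(B, t) = 6 - (1 + B)*(B + t) (a(B, t) = 6 - (1 + B)*(t + B) = 6 - (1 + B)*(B + t))
P = -6 (P = -4 + ((-5 - 2) + 5) = -4 + (-7 + 5) = -4 - 2 = -6)
(P + a(I(-4), 0))*C(A, 6) = (-6 + (6 - 1*(-4) - 1*0 - 1*(-4)² - 1*(-4)*0))*(-⅙) = (-6 + (6 + 4 + 0 - 1*16 + 0))*(-⅙) = (-6 + (6 + 4 + 0 - 16 + 0))*(-⅙) = (-6 - 6)*(-⅙) = -12*(-⅙) = 2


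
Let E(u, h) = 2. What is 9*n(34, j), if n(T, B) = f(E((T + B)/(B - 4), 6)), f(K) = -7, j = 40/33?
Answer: -63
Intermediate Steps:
j = 40/33 (j = 40*(1/33) = 40/33 ≈ 1.2121)
n(T, B) = -7
9*n(34, j) = 9*(-7) = -63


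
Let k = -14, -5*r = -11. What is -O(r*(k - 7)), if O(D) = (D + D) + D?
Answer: 693/5 ≈ 138.60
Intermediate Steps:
r = 11/5 (r = -⅕*(-11) = 11/5 ≈ 2.2000)
O(D) = 3*D (O(D) = 2*D + D = 3*D)
-O(r*(k - 7)) = -3*11*(-14 - 7)/5 = -3*(11/5)*(-21) = -3*(-231)/5 = -1*(-693/5) = 693/5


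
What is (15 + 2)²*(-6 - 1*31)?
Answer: -10693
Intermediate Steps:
(15 + 2)²*(-6 - 1*31) = 17²*(-6 - 31) = 289*(-37) = -10693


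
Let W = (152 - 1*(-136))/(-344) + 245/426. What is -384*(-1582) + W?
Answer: 11127960383/18318 ≈ 6.0749e+5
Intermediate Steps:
W = -4801/18318 (W = (152 + 136)*(-1/344) + 245*(1/426) = 288*(-1/344) + 245/426 = -36/43 + 245/426 = -4801/18318 ≈ -0.26209)
-384*(-1582) + W = -384*(-1582) - 4801/18318 = 607488 - 4801/18318 = 11127960383/18318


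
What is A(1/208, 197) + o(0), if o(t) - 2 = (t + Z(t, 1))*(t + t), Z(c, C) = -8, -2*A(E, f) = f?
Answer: -193/2 ≈ -96.500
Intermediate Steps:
A(E, f) = -f/2
o(t) = 2 + 2*t*(-8 + t) (o(t) = 2 + (t - 8)*(t + t) = 2 + (-8 + t)*(2*t) = 2 + 2*t*(-8 + t))
A(1/208, 197) + o(0) = -1/2*197 + (2 - 16*0 + 2*0**2) = -197/2 + (2 + 0 + 2*0) = -197/2 + (2 + 0 + 0) = -197/2 + 2 = -193/2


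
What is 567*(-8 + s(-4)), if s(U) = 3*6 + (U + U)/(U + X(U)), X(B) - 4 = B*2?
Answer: 6237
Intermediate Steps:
X(B) = 4 + 2*B (X(B) = 4 + B*2 = 4 + 2*B)
s(U) = 18 + 2*U/(4 + 3*U) (s(U) = 3*6 + (U + U)/(U + (4 + 2*U)) = 18 + (2*U)/(4 + 3*U) = 18 + 2*U/(4 + 3*U))
567*(-8 + s(-4)) = 567*(-8 + 8*(9 + 7*(-4))/(4 + 3*(-4))) = 567*(-8 + 8*(9 - 28)/(4 - 12)) = 567*(-8 + 8*(-19)/(-8)) = 567*(-8 + 8*(-1/8)*(-19)) = 567*(-8 + 19) = 567*11 = 6237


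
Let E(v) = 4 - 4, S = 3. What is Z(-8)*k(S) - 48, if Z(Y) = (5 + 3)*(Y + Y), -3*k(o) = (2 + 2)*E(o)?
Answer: -48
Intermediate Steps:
E(v) = 0
k(o) = 0 (k(o) = -(2 + 2)*0/3 = -4*0/3 = -1/3*0 = 0)
Z(Y) = 16*Y (Z(Y) = 8*(2*Y) = 16*Y)
Z(-8)*k(S) - 48 = (16*(-8))*0 - 48 = -128*0 - 48 = 0 - 48 = -48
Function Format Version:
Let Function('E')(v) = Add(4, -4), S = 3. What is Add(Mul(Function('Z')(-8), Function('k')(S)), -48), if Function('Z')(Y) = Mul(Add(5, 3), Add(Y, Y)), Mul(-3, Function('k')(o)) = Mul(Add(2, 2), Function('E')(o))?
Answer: -48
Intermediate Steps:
Function('E')(v) = 0
Function('k')(o) = 0 (Function('k')(o) = Mul(Rational(-1, 3), Mul(Add(2, 2), 0)) = Mul(Rational(-1, 3), Mul(4, 0)) = Mul(Rational(-1, 3), 0) = 0)
Function('Z')(Y) = Mul(16, Y) (Function('Z')(Y) = Mul(8, Mul(2, Y)) = Mul(16, Y))
Add(Mul(Function('Z')(-8), Function('k')(S)), -48) = Add(Mul(Mul(16, -8), 0), -48) = Add(Mul(-128, 0), -48) = Add(0, -48) = -48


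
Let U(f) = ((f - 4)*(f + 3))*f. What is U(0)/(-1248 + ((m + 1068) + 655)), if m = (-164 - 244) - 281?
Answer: 0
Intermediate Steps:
m = -689 (m = -408 - 281 = -689)
U(f) = f*(-4 + f)*(3 + f) (U(f) = ((-4 + f)*(3 + f))*f = f*(-4 + f)*(3 + f))
U(0)/(-1248 + ((m + 1068) + 655)) = (0*(-12 + 0² - 1*0))/(-1248 + ((-689 + 1068) + 655)) = (0*(-12 + 0 + 0))/(-1248 + (379 + 655)) = (0*(-12))/(-1248 + 1034) = 0/(-214) = -1/214*0 = 0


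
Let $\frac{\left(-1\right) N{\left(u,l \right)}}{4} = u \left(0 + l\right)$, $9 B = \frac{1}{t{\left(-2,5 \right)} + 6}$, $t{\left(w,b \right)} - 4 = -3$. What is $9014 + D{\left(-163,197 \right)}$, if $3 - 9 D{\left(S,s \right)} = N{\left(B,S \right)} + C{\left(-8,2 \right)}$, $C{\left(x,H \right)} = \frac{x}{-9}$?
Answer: $\frac{1703473}{189} \approx 9013.1$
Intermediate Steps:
$t{\left(w,b \right)} = 1$ ($t{\left(w,b \right)} = 4 - 3 = 1$)
$C{\left(x,H \right)} = - \frac{x}{9}$ ($C{\left(x,H \right)} = x \left(- \frac{1}{9}\right) = - \frac{x}{9}$)
$B = \frac{1}{63}$ ($B = \frac{1}{9 \left(1 + 6\right)} = \frac{1}{9 \cdot 7} = \frac{1}{9} \cdot \frac{1}{7} = \frac{1}{63} \approx 0.015873$)
$N{\left(u,l \right)} = - 4 l u$ ($N{\left(u,l \right)} = - 4 u \left(0 + l\right) = - 4 u l = - 4 l u$)
$D{\left(S,s \right)} = \frac{19}{81} + \frac{4 S}{567}$ ($D{\left(S,s \right)} = \frac{1}{3} - \frac{\left(-4\right) S \frac{1}{63} - - \frac{8}{9}}{9} = \frac{1}{3} - \frac{- \frac{4 S}{63} + \frac{8}{9}}{9} = \frac{1}{3} - \frac{\frac{8}{9} - \frac{4 S}{63}}{9} = \frac{1}{3} + \left(- \frac{8}{81} + \frac{4 S}{567}\right) = \frac{19}{81} + \frac{4 S}{567}$)
$9014 + D{\left(-163,197 \right)} = 9014 + \left(\frac{19}{81} + \frac{4}{567} \left(-163\right)\right) = 9014 + \left(\frac{19}{81} - \frac{652}{567}\right) = 9014 - \frac{173}{189} = \frac{1703473}{189}$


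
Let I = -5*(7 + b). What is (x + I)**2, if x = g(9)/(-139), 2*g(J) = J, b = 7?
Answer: 379041961/77284 ≈ 4904.5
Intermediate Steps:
I = -70 (I = -5*(7 + 7) = -5*14 = -70)
g(J) = J/2
x = -9/278 (x = ((1/2)*9)/(-139) = (9/2)*(-1/139) = -9/278 ≈ -0.032374)
(x + I)**2 = (-9/278 - 70)**2 = (-19469/278)**2 = 379041961/77284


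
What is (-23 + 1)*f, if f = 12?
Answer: -264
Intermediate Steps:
(-23 + 1)*f = (-23 + 1)*12 = -22*12 = -264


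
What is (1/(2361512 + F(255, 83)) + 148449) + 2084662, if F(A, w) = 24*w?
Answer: 5277966780945/2363504 ≈ 2.2331e+6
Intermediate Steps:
(1/(2361512 + F(255, 83)) + 148449) + 2084662 = (1/(2361512 + 24*83) + 148449) + 2084662 = (1/(2361512 + 1992) + 148449) + 2084662 = (1/2363504 + 148449) + 2084662 = 350859805297/2363504 + 2084662 = 5277966780945/2363504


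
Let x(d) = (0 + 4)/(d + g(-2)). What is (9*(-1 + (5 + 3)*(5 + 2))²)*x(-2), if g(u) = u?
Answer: -27225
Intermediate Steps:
x(d) = 4/(-2 + d) (x(d) = (0 + 4)/(d - 2) = 4/(-2 + d))
(9*(-1 + (5 + 3)*(5 + 2))²)*x(-2) = (9*(-1 + (5 + 3)*(5 + 2))²)*(4/(-2 - 2)) = (9*(-1 + 8*7)²)*(4/(-4)) = (9*(-1 + 56)²)*(4*(-¼)) = (9*55²)*(-1) = (9*3025)*(-1) = 27225*(-1) = -27225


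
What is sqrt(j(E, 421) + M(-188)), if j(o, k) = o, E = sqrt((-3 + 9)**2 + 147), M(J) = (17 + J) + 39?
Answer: sqrt(-132 + sqrt(183)) ≈ 10.884*I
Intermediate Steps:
M(J) = 56 + J
E = sqrt(183) (E = sqrt(6**2 + 147) = sqrt(36 + 147) = sqrt(183) ≈ 13.528)
sqrt(j(E, 421) + M(-188)) = sqrt(sqrt(183) + (56 - 188)) = sqrt(sqrt(183) - 132) = sqrt(-132 + sqrt(183))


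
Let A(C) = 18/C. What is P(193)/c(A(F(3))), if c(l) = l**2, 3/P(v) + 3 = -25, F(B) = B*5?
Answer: -25/336 ≈ -0.074405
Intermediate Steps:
F(B) = 5*B
P(v) = -3/28 (P(v) = 3/(-3 - 25) = 3/(-28) = 3*(-1/28) = -3/28)
P(193)/c(A(F(3))) = -3/(28*((18/((5*3)))**2)) = -3/(28*((18/15)**2)) = -3/(28*((18*(1/15))**2)) = -3/(28*((6/5)**2)) = -3/(28*36/25) = -3/28*25/36 = -25/336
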